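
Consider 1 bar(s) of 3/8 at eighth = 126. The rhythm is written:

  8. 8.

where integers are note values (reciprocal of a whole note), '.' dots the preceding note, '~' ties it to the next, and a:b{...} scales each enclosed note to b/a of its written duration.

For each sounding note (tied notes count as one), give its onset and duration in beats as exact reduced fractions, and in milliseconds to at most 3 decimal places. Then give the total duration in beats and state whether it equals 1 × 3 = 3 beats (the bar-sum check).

1) 0.0ms=0b +714.286ms=3/2b
2) 714.286ms=3/2b +714.286ms=3/2b
Σ=3b of 3 (126bpm 3/8) — PASS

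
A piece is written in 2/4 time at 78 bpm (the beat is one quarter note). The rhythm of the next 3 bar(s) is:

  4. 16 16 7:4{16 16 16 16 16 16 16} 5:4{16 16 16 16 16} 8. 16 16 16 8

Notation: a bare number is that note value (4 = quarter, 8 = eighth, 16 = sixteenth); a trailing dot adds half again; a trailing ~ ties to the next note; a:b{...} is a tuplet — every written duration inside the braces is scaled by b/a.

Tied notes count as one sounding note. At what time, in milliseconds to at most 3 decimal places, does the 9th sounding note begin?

note 9 onset = 19/7b = 2087.912ms

1. 0.0ms @ 0 + 1153.846ms (3/2)
2. 1153.846ms @ 3/2 + 192.308ms (1/4)
3. 1346.154ms @ 7/4 + 192.308ms (1/4)
4. 1538.462ms @ 2 + 109.89ms (1/7)
5. 1648.352ms @ 15/7 + 109.89ms (1/7)
6. 1758.242ms @ 16/7 + 109.89ms (1/7)
7. 1868.132ms @ 17/7 + 109.89ms (1/7)
8. 1978.022ms @ 18/7 + 109.89ms (1/7)
9. 2087.912ms @ 19/7 + 109.89ms (1/7)
10. 2197.802ms @ 20/7 + 109.89ms (1/7)
11. 2307.692ms @ 3 + 153.846ms (1/5)
12. 2461.538ms @ 16/5 + 153.846ms (1/5)
13. 2615.385ms @ 17/5 + 153.846ms (1/5)
14. 2769.231ms @ 18/5 + 153.846ms (1/5)
15. 2923.077ms @ 19/5 + 153.846ms (1/5)
16. 3076.923ms @ 4 + 576.923ms (3/4)
17. 3653.846ms @ 19/4 + 192.308ms (1/4)
18. 3846.154ms @ 5 + 192.308ms (1/4)
19. 4038.462ms @ 21/4 + 192.308ms (1/4)
20. 4230.769ms @ 11/2 + 384.615ms (1/2)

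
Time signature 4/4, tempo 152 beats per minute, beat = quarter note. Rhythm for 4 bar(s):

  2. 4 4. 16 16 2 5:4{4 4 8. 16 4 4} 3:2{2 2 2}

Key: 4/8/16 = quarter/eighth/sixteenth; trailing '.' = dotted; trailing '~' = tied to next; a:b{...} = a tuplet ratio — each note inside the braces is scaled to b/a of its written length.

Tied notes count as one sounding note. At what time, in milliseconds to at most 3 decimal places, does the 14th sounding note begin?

1. 0.0ms @ 0 + 1184.211ms (3)
2. 1184.211ms @ 3 + 394.737ms (1)
3. 1578.947ms @ 4 + 592.105ms (3/2)
4. 2171.053ms @ 11/2 + 98.684ms (1/4)
5. 2269.737ms @ 23/4 + 98.684ms (1/4)
6. 2368.421ms @ 6 + 789.474ms (2)
7. 3157.895ms @ 8 + 315.789ms (4/5)
8. 3473.684ms @ 44/5 + 315.789ms (4/5)
9. 3789.474ms @ 48/5 + 236.842ms (3/5)
10. 4026.316ms @ 51/5 + 78.947ms (1/5)
11. 4105.263ms @ 52/5 + 315.789ms (4/5)
12. 4421.053ms @ 56/5 + 315.789ms (4/5)
13. 4736.842ms @ 12 + 526.316ms (4/3)
14. 5263.158ms @ 40/3 + 526.316ms (4/3)
15. 5789.474ms @ 44/3 + 526.316ms (4/3)

note 14 onset = 40/3b = 5263.158ms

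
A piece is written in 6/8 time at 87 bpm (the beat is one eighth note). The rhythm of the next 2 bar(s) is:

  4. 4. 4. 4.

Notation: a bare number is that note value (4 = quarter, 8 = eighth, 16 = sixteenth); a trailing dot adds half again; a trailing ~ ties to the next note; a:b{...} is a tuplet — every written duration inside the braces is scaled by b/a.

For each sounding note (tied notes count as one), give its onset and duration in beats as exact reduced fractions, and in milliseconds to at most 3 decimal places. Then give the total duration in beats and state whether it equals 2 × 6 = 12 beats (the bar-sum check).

1) 0.0ms=0b +2068.966ms=3b
2) 2068.966ms=3b +2068.966ms=3b
3) 4137.931ms=6b +2068.966ms=3b
4) 6206.897ms=9b +2068.966ms=3b
Σ=12b of 12 (87bpm 6/8) — PASS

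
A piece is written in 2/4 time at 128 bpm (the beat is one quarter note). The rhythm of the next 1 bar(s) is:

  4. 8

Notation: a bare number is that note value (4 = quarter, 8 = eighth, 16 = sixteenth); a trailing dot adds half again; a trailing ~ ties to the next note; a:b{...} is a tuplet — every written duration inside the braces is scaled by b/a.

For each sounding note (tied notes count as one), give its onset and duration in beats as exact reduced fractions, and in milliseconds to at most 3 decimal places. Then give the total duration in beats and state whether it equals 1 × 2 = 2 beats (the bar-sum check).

1) 0.0ms=0b +703.125ms=3/2b
2) 703.125ms=3/2b +234.375ms=1/2b
Σ=2b of 2 (128bpm 2/4) — PASS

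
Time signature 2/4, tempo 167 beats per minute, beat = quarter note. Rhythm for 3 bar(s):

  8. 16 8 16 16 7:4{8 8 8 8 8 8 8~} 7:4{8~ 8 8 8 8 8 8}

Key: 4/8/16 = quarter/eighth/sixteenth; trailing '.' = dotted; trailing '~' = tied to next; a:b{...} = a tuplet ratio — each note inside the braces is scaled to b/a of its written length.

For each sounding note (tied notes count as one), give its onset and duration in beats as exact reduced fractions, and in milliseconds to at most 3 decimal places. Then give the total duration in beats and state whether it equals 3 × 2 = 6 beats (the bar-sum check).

1) 0.0ms=0b +269.461ms=3/4b
2) 269.461ms=3/4b +89.82ms=1/4b
3) 359.281ms=1b +179.641ms=1/2b
4) 538.922ms=3/2b +89.82ms=1/4b
5) 628.743ms=7/4b +89.82ms=1/4b
6) 718.563ms=2b +102.652ms=2/7b
7) 821.215ms=16/7b +102.652ms=2/7b
8) 923.867ms=18/7b +102.652ms=2/7b
9) 1026.518ms=20/7b +102.652ms=2/7b
10) 1129.17ms=22/7b +102.652ms=2/7b
11) 1231.822ms=24/7b +102.652ms=2/7b
12) 1334.474ms=26/7b +307.956ms=6/7b
13) 1642.429ms=32/7b +102.652ms=2/7b
14) 1745.081ms=34/7b +102.652ms=2/7b
15) 1847.733ms=36/7b +102.652ms=2/7b
16) 1950.385ms=38/7b +102.652ms=2/7b
17) 2053.037ms=40/7b +102.652ms=2/7b
Σ=6b of 6 (167bpm 2/4) — PASS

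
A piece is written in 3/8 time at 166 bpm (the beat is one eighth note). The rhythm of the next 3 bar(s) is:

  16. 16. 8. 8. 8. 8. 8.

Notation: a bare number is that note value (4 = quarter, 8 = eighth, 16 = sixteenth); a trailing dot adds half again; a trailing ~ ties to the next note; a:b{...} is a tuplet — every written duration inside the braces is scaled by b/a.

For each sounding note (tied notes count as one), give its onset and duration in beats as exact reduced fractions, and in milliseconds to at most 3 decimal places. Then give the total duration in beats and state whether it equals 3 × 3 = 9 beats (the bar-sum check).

1) 0.0ms=0b +271.084ms=3/4b
2) 271.084ms=3/4b +271.084ms=3/4b
3) 542.169ms=3/2b +542.169ms=3/2b
4) 1084.337ms=3b +542.169ms=3/2b
5) 1626.506ms=9/2b +542.169ms=3/2b
6) 2168.675ms=6b +542.169ms=3/2b
7) 2710.843ms=15/2b +542.169ms=3/2b
Σ=9b of 9 (166bpm 3/8) — PASS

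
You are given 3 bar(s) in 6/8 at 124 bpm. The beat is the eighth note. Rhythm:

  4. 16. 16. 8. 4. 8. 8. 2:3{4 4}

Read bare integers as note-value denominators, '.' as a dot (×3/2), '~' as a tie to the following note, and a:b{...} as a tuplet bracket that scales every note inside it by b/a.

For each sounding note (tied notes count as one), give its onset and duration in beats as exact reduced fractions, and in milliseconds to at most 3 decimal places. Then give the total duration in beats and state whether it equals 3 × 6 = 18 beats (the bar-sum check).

1) 0.0ms=0b +1451.613ms=3b
2) 1451.613ms=3b +362.903ms=3/4b
3) 1814.516ms=15/4b +362.903ms=3/4b
4) 2177.419ms=9/2b +725.806ms=3/2b
5) 2903.226ms=6b +1451.613ms=3b
6) 4354.839ms=9b +725.806ms=3/2b
7) 5080.645ms=21/2b +725.806ms=3/2b
8) 5806.452ms=12b +1451.613ms=3b
9) 7258.065ms=15b +1451.613ms=3b
Σ=18b of 18 (124bpm 6/8) — PASS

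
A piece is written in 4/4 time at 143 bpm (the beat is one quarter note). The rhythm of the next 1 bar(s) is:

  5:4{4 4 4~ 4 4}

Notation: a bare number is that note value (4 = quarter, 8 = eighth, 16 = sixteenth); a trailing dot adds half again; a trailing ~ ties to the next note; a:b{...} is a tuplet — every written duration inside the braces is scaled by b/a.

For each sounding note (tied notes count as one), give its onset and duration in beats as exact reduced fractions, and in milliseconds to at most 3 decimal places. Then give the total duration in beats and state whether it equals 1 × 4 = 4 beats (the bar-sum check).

1) 0.0ms=0b +335.664ms=4/5b
2) 335.664ms=4/5b +335.664ms=4/5b
3) 671.329ms=8/5b +671.329ms=8/5b
4) 1342.657ms=16/5b +335.664ms=4/5b
Σ=4b of 4 (143bpm 4/4) — PASS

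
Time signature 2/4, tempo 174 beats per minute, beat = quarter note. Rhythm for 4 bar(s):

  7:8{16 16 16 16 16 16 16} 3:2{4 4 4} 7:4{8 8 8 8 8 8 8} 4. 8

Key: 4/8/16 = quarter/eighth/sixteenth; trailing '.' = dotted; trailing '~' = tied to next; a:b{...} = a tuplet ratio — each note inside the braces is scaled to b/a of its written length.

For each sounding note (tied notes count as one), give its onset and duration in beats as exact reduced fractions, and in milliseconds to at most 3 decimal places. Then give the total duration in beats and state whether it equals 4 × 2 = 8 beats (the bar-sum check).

1) 0.0ms=0b +98.522ms=2/7b
2) 98.522ms=2/7b +98.522ms=2/7b
3) 197.044ms=4/7b +98.522ms=2/7b
4) 295.567ms=6/7b +98.522ms=2/7b
5) 394.089ms=8/7b +98.522ms=2/7b
6) 492.611ms=10/7b +98.522ms=2/7b
7) 591.133ms=12/7b +98.522ms=2/7b
8) 689.655ms=2b +229.885ms=2/3b
9) 919.54ms=8/3b +229.885ms=2/3b
10) 1149.425ms=10/3b +229.885ms=2/3b
11) 1379.31ms=4b +98.522ms=2/7b
12) 1477.833ms=30/7b +98.522ms=2/7b
13) 1576.355ms=32/7b +98.522ms=2/7b
14) 1674.877ms=34/7b +98.522ms=2/7b
15) 1773.399ms=36/7b +98.522ms=2/7b
16) 1871.921ms=38/7b +98.522ms=2/7b
17) 1970.443ms=40/7b +98.522ms=2/7b
18) 2068.966ms=6b +517.241ms=3/2b
19) 2586.207ms=15/2b +172.414ms=1/2b
Σ=8b of 8 (174bpm 2/4) — PASS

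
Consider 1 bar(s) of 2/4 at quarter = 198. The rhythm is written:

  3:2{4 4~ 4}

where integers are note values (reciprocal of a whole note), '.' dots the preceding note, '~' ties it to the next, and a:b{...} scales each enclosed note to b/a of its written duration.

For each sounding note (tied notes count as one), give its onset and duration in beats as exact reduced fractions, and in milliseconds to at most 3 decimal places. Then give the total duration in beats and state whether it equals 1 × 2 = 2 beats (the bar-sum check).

1) 0.0ms=0b +202.02ms=2/3b
2) 202.02ms=2/3b +404.04ms=4/3b
Σ=2b of 2 (198bpm 2/4) — PASS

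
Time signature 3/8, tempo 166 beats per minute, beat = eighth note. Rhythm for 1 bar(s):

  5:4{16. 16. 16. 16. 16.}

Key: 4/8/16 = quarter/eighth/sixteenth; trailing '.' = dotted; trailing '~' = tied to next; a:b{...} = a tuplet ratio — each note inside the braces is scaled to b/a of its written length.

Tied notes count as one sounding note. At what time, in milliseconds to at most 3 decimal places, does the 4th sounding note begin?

1. 0.0ms @ 0 + 216.867ms (3/5)
2. 216.867ms @ 3/5 + 216.867ms (3/5)
3. 433.735ms @ 6/5 + 216.867ms (3/5)
4. 650.602ms @ 9/5 + 216.867ms (3/5)
5. 867.47ms @ 12/5 + 216.867ms (3/5)

note 4 onset = 9/5b = 650.602ms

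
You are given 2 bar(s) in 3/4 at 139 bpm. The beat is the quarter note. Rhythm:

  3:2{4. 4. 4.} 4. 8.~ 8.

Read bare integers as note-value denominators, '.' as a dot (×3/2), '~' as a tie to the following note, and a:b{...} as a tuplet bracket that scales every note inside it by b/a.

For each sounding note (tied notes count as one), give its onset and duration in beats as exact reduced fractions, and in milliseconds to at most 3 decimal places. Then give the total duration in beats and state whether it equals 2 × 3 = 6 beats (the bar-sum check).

1) 0.0ms=0b +431.655ms=1b
2) 431.655ms=1b +431.655ms=1b
3) 863.309ms=2b +431.655ms=1b
4) 1294.964ms=3b +647.482ms=3/2b
5) 1942.446ms=9/2b +647.482ms=3/2b
Σ=6b of 6 (139bpm 3/4) — PASS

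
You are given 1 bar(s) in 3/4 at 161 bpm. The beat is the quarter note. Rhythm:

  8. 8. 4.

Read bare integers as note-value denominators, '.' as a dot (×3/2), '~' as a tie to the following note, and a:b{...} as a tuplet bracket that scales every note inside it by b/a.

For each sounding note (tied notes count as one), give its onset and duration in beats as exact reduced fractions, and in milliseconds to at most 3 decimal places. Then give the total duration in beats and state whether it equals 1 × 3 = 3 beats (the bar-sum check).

1) 0.0ms=0b +279.503ms=3/4b
2) 279.503ms=3/4b +279.503ms=3/4b
3) 559.006ms=3/2b +559.006ms=3/2b
Σ=3b of 3 (161bpm 3/4) — PASS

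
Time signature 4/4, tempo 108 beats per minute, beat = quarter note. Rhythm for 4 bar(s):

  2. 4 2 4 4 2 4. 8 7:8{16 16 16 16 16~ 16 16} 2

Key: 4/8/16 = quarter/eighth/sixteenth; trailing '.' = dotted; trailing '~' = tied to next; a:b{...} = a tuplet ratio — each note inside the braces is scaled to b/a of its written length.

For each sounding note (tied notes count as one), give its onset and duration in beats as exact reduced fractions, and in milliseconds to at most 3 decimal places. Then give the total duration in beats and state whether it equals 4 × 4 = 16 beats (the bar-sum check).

1) 0.0ms=0b +1666.667ms=3b
2) 1666.667ms=3b +555.556ms=1b
3) 2222.222ms=4b +1111.111ms=2b
4) 3333.333ms=6b +555.556ms=1b
5) 3888.889ms=7b +555.556ms=1b
6) 4444.444ms=8b +1111.111ms=2b
7) 5555.556ms=10b +833.333ms=3/2b
8) 6388.889ms=23/2b +277.778ms=1/2b
9) 6666.667ms=12b +158.73ms=2/7b
10) 6825.397ms=86/7b +158.73ms=2/7b
11) 6984.127ms=88/7b +158.73ms=2/7b
12) 7142.857ms=90/7b +158.73ms=2/7b
13) 7301.587ms=92/7b +317.46ms=4/7b
14) 7619.048ms=96/7b +158.73ms=2/7b
15) 7777.778ms=14b +1111.111ms=2b
Σ=16b of 16 (108bpm 4/4) — PASS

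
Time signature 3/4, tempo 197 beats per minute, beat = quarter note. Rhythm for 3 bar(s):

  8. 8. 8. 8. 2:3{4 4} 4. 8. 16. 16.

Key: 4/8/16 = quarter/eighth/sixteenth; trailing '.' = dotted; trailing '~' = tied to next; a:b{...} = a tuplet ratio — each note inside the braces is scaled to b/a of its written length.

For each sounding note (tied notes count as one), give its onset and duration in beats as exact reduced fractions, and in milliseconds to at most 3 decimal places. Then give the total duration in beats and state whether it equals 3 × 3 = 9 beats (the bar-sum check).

1) 0.0ms=0b +228.426ms=3/4b
2) 228.426ms=3/4b +228.426ms=3/4b
3) 456.853ms=3/2b +228.426ms=3/4b
4) 685.279ms=9/4b +228.426ms=3/4b
5) 913.706ms=3b +456.853ms=3/2b
6) 1370.558ms=9/2b +456.853ms=3/2b
7) 1827.411ms=6b +456.853ms=3/2b
8) 2284.264ms=15/2b +228.426ms=3/4b
9) 2512.69ms=33/4b +114.213ms=3/8b
10) 2626.904ms=69/8b +114.213ms=3/8b
Σ=9b of 9 (197bpm 3/4) — PASS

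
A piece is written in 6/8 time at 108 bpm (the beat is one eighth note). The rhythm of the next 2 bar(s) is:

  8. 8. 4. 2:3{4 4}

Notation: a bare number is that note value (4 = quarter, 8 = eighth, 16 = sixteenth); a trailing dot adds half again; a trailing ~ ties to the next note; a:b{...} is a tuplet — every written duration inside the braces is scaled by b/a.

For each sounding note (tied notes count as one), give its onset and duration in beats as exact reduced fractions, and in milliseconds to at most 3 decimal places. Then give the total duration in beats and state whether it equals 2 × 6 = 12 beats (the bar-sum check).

1) 0.0ms=0b +833.333ms=3/2b
2) 833.333ms=3/2b +833.333ms=3/2b
3) 1666.667ms=3b +1666.667ms=3b
4) 3333.333ms=6b +1666.667ms=3b
5) 5000.0ms=9b +1666.667ms=3b
Σ=12b of 12 (108bpm 6/8) — PASS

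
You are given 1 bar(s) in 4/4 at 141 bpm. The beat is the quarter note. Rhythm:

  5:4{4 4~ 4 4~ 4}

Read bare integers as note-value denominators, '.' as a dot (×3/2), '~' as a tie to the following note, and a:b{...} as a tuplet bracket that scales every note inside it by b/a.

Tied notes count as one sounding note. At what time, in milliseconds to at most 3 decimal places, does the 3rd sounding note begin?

1. 0.0ms @ 0 + 340.426ms (4/5)
2. 340.426ms @ 4/5 + 680.851ms (8/5)
3. 1021.277ms @ 12/5 + 680.851ms (8/5)

note 3 onset = 12/5b = 1021.277ms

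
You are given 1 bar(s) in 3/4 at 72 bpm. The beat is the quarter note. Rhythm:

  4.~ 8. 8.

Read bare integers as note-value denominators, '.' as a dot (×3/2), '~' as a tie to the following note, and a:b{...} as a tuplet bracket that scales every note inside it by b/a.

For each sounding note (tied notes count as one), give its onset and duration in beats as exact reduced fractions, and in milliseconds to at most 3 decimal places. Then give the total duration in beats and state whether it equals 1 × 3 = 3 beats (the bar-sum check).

1) 0.0ms=0b +1875.0ms=9/4b
2) 1875.0ms=9/4b +625.0ms=3/4b
Σ=3b of 3 (72bpm 3/4) — PASS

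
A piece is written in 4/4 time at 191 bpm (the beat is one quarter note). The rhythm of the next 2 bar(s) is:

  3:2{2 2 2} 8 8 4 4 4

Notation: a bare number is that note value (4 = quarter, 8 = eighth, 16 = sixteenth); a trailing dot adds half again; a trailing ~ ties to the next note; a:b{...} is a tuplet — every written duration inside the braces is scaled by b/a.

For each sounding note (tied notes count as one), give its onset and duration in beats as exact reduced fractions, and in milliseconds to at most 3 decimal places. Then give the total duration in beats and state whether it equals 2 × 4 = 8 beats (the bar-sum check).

1) 0.0ms=0b +418.848ms=4/3b
2) 418.848ms=4/3b +418.848ms=4/3b
3) 837.696ms=8/3b +418.848ms=4/3b
4) 1256.545ms=4b +157.068ms=1/2b
5) 1413.613ms=9/2b +157.068ms=1/2b
6) 1570.681ms=5b +314.136ms=1b
7) 1884.817ms=6b +314.136ms=1b
8) 2198.953ms=7b +314.136ms=1b
Σ=8b of 8 (191bpm 4/4) — PASS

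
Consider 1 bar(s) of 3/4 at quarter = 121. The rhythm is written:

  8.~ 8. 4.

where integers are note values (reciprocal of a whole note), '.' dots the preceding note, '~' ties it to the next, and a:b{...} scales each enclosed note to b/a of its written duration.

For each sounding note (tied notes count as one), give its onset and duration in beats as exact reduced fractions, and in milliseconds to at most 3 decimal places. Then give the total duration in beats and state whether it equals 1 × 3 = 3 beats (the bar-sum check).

1) 0.0ms=0b +743.802ms=3/2b
2) 743.802ms=3/2b +743.802ms=3/2b
Σ=3b of 3 (121bpm 3/4) — PASS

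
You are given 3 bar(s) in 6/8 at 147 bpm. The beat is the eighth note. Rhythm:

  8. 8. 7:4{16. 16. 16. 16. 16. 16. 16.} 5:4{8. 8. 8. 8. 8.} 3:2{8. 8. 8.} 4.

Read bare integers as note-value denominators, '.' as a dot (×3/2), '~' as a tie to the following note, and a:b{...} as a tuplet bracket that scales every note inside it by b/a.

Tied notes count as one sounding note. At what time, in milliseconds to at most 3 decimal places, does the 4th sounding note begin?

note 4 onset = 24/7b = 1399.417ms

1. 0.0ms @ 0 + 612.245ms (3/2)
2. 612.245ms @ 3/2 + 612.245ms (3/2)
3. 1224.49ms @ 3 + 174.927ms (3/7)
4. 1399.417ms @ 24/7 + 174.927ms (3/7)
5. 1574.344ms @ 27/7 + 174.927ms (3/7)
6. 1749.271ms @ 30/7 + 174.927ms (3/7)
7. 1924.198ms @ 33/7 + 174.927ms (3/7)
8. 2099.125ms @ 36/7 + 174.927ms (3/7)
9. 2274.052ms @ 39/7 + 174.927ms (3/7)
10. 2448.98ms @ 6 + 489.796ms (6/5)
11. 2938.776ms @ 36/5 + 489.796ms (6/5)
12. 3428.571ms @ 42/5 + 489.796ms (6/5)
13. 3918.367ms @ 48/5 + 489.796ms (6/5)
14. 4408.163ms @ 54/5 + 489.796ms (6/5)
15. 4897.959ms @ 12 + 408.163ms (1)
16. 5306.122ms @ 13 + 408.163ms (1)
17. 5714.286ms @ 14 + 408.163ms (1)
18. 6122.449ms @ 15 + 1224.49ms (3)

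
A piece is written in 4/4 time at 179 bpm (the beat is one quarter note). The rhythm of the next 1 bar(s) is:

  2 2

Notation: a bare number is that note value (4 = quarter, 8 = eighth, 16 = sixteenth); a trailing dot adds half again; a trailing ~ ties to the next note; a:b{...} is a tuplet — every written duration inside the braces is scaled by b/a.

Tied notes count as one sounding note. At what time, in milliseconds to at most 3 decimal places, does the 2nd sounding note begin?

note 2 onset = 2b = 670.391ms

1. 0.0ms @ 0 + 670.391ms (2)
2. 670.391ms @ 2 + 670.391ms (2)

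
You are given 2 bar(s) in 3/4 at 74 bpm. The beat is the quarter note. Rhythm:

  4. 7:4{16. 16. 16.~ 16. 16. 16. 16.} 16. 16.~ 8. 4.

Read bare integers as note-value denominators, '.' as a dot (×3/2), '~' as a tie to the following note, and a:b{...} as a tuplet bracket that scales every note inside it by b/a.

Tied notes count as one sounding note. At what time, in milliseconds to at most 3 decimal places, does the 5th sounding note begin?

note 5 onset = 33/14b = 1911.197ms

1. 0.0ms @ 0 + 1216.216ms (3/2)
2. 1216.216ms @ 3/2 + 173.745ms (3/14)
3. 1389.961ms @ 12/7 + 173.745ms (3/14)
4. 1563.707ms @ 27/14 + 347.49ms (3/7)
5. 1911.197ms @ 33/14 + 173.745ms (3/14)
6. 2084.942ms @ 18/7 + 173.745ms (3/14)
7. 2258.687ms @ 39/14 + 173.745ms (3/14)
8. 2432.432ms @ 3 + 304.054ms (3/8)
9. 2736.486ms @ 27/8 + 912.162ms (9/8)
10. 3648.649ms @ 9/2 + 1216.216ms (3/2)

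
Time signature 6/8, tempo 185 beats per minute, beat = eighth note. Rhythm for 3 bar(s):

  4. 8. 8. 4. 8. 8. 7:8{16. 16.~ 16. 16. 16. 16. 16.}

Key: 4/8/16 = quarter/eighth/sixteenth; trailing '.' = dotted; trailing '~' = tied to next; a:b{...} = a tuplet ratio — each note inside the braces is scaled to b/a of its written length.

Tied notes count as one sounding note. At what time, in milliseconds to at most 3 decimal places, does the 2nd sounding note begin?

note 2 onset = 3b = 972.973ms

1. 0.0ms @ 0 + 972.973ms (3)
2. 972.973ms @ 3 + 486.486ms (3/2)
3. 1459.459ms @ 9/2 + 486.486ms (3/2)
4. 1945.946ms @ 6 + 972.973ms (3)
5. 2918.919ms @ 9 + 486.486ms (3/2)
6. 3405.405ms @ 21/2 + 486.486ms (3/2)
7. 3891.892ms @ 12 + 277.992ms (6/7)
8. 4169.884ms @ 90/7 + 555.985ms (12/7)
9. 4725.869ms @ 102/7 + 277.992ms (6/7)
10. 5003.861ms @ 108/7 + 277.992ms (6/7)
11. 5281.853ms @ 114/7 + 277.992ms (6/7)
12. 5559.846ms @ 120/7 + 277.992ms (6/7)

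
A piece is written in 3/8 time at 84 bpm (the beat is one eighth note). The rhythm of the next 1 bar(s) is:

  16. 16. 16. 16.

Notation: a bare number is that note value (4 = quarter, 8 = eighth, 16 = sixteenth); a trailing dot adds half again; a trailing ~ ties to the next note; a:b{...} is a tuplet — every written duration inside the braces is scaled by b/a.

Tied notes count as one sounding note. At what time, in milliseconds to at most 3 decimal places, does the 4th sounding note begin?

note 4 onset = 9/4b = 1607.143ms

1. 0.0ms @ 0 + 535.714ms (3/4)
2. 535.714ms @ 3/4 + 535.714ms (3/4)
3. 1071.429ms @ 3/2 + 535.714ms (3/4)
4. 1607.143ms @ 9/4 + 535.714ms (3/4)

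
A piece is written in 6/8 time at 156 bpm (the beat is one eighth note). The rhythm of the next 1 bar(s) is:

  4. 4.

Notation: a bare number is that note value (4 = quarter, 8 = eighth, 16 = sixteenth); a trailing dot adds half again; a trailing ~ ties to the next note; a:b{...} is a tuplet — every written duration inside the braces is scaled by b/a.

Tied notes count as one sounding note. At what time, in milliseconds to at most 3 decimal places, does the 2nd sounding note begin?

note 2 onset = 3b = 1153.846ms

1. 0.0ms @ 0 + 1153.846ms (3)
2. 1153.846ms @ 3 + 1153.846ms (3)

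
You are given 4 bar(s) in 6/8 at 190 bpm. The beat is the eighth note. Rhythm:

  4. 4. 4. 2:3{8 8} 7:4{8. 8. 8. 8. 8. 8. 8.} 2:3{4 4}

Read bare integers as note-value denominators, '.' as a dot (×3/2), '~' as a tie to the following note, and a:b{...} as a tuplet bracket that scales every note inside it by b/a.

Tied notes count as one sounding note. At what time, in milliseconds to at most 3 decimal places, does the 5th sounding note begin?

note 5 onset = 21/2b = 3315.789ms

1. 0.0ms @ 0 + 947.368ms (3)
2. 947.368ms @ 3 + 947.368ms (3)
3. 1894.737ms @ 6 + 947.368ms (3)
4. 2842.105ms @ 9 + 473.684ms (3/2)
5. 3315.789ms @ 21/2 + 473.684ms (3/2)
6. 3789.474ms @ 12 + 270.677ms (6/7)
7. 4060.15ms @ 90/7 + 270.677ms (6/7)
8. 4330.827ms @ 96/7 + 270.677ms (6/7)
9. 4601.504ms @ 102/7 + 270.677ms (6/7)
10. 4872.18ms @ 108/7 + 270.677ms (6/7)
11. 5142.857ms @ 114/7 + 270.677ms (6/7)
12. 5413.534ms @ 120/7 + 270.677ms (6/7)
13. 5684.211ms @ 18 + 947.368ms (3)
14. 6631.579ms @ 21 + 947.368ms (3)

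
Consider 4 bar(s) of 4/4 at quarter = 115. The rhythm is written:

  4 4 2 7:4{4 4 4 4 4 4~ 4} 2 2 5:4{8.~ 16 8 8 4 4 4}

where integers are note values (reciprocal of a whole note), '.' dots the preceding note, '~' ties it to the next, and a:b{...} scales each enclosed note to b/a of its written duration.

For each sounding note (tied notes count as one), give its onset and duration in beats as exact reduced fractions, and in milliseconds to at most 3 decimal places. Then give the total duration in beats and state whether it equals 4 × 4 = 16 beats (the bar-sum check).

1) 0.0ms=0b +521.739ms=1b
2) 521.739ms=1b +521.739ms=1b
3) 1043.478ms=2b +1043.478ms=2b
4) 2086.957ms=4b +298.137ms=4/7b
5) 2385.093ms=32/7b +298.137ms=4/7b
6) 2683.23ms=36/7b +298.137ms=4/7b
7) 2981.366ms=40/7b +298.137ms=4/7b
8) 3279.503ms=44/7b +298.137ms=4/7b
9) 3577.64ms=48/7b +596.273ms=8/7b
10) 4173.913ms=8b +1043.478ms=2b
11) 5217.391ms=10b +1043.478ms=2b
12) 6260.87ms=12b +417.391ms=4/5b
13) 6678.261ms=64/5b +208.696ms=2/5b
14) 6886.957ms=66/5b +208.696ms=2/5b
15) 7095.652ms=68/5b +417.391ms=4/5b
16) 7513.043ms=72/5b +417.391ms=4/5b
17) 7930.435ms=76/5b +417.391ms=4/5b
Σ=16b of 16 (115bpm 4/4) — PASS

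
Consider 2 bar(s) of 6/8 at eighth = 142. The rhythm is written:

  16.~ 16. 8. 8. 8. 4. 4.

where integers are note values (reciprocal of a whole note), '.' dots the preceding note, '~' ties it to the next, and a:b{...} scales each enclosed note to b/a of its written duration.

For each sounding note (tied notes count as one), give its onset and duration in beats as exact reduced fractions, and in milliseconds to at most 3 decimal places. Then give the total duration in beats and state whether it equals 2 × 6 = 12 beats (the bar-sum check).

1) 0.0ms=0b +633.803ms=3/2b
2) 633.803ms=3/2b +633.803ms=3/2b
3) 1267.606ms=3b +633.803ms=3/2b
4) 1901.408ms=9/2b +633.803ms=3/2b
5) 2535.211ms=6b +1267.606ms=3b
6) 3802.817ms=9b +1267.606ms=3b
Σ=12b of 12 (142bpm 6/8) — PASS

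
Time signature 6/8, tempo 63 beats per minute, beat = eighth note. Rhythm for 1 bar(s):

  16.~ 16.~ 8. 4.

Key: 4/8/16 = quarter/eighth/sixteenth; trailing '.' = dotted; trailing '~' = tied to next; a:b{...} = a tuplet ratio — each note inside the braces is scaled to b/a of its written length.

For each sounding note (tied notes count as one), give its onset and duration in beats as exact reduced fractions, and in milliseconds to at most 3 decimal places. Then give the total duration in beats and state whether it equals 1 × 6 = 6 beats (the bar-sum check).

1) 0.0ms=0b +2857.143ms=3b
2) 2857.143ms=3b +2857.143ms=3b
Σ=6b of 6 (63bpm 6/8) — PASS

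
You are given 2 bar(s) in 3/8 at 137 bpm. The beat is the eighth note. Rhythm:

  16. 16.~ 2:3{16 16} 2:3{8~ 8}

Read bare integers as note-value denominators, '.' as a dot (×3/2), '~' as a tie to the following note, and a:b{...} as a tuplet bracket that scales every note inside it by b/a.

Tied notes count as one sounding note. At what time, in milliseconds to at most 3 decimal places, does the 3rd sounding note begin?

1. 0.0ms @ 0 + 328.467ms (3/4)
2. 328.467ms @ 3/4 + 656.934ms (3/2)
3. 985.401ms @ 9/4 + 328.467ms (3/4)
4. 1313.869ms @ 3 + 1313.869ms (3)

note 3 onset = 9/4b = 985.401ms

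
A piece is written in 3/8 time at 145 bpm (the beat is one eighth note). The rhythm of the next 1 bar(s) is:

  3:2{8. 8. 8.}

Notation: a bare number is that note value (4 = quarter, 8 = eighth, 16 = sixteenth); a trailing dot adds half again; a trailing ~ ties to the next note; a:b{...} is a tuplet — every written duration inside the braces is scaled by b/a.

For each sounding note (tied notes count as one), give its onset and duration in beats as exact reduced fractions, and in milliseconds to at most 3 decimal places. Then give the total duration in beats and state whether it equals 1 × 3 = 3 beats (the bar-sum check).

1) 0.0ms=0b +413.793ms=1b
2) 413.793ms=1b +413.793ms=1b
3) 827.586ms=2b +413.793ms=1b
Σ=3b of 3 (145bpm 3/8) — PASS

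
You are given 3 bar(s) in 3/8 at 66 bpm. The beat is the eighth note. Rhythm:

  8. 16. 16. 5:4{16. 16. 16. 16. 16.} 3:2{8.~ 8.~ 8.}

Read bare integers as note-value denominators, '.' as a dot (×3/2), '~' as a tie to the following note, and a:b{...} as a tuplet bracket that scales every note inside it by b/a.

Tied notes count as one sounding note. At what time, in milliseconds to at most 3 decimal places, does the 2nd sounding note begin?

1. 0.0ms @ 0 + 1363.636ms (3/2)
2. 1363.636ms @ 3/2 + 681.818ms (3/4)
3. 2045.455ms @ 9/4 + 681.818ms (3/4)
4. 2727.273ms @ 3 + 545.455ms (3/5)
5. 3272.727ms @ 18/5 + 545.455ms (3/5)
6. 3818.182ms @ 21/5 + 545.455ms (3/5)
7. 4363.636ms @ 24/5 + 545.455ms (3/5)
8. 4909.091ms @ 27/5 + 545.455ms (3/5)
9. 5454.545ms @ 6 + 2727.273ms (3)

note 2 onset = 3/2b = 1363.636ms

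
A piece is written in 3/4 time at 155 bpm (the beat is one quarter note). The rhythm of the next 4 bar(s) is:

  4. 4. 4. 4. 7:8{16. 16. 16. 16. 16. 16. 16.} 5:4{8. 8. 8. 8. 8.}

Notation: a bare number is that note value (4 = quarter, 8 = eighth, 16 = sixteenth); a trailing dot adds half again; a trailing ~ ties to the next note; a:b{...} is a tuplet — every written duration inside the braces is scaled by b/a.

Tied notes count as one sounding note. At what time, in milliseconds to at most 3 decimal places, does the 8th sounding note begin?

1. 0.0ms @ 0 + 580.645ms (3/2)
2. 580.645ms @ 3/2 + 580.645ms (3/2)
3. 1161.29ms @ 3 + 580.645ms (3/2)
4. 1741.935ms @ 9/2 + 580.645ms (3/2)
5. 2322.581ms @ 6 + 165.899ms (3/7)
6. 2488.479ms @ 45/7 + 165.899ms (3/7)
7. 2654.378ms @ 48/7 + 165.899ms (3/7)
8. 2820.276ms @ 51/7 + 165.899ms (3/7)
9. 2986.175ms @ 54/7 + 165.899ms (3/7)
10. 3152.074ms @ 57/7 + 165.899ms (3/7)
11. 3317.972ms @ 60/7 + 165.899ms (3/7)
12. 3483.871ms @ 9 + 232.258ms (3/5)
13. 3716.129ms @ 48/5 + 232.258ms (3/5)
14. 3948.387ms @ 51/5 + 232.258ms (3/5)
15. 4180.645ms @ 54/5 + 232.258ms (3/5)
16. 4412.903ms @ 57/5 + 232.258ms (3/5)

note 8 onset = 51/7b = 2820.276ms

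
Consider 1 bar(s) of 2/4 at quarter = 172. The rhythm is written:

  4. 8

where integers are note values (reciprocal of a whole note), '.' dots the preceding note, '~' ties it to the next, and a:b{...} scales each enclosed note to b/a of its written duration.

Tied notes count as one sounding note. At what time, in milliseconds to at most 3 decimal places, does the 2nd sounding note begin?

note 2 onset = 3/2b = 523.256ms

1. 0.0ms @ 0 + 523.256ms (3/2)
2. 523.256ms @ 3/2 + 174.419ms (1/2)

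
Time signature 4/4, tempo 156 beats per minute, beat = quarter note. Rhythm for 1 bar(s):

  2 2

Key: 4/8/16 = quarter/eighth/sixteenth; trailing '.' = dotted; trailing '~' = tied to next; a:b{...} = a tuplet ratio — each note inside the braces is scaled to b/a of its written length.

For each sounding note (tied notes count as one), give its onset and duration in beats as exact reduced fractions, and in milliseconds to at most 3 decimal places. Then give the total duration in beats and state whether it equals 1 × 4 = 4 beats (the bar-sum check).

1) 0.0ms=0b +769.231ms=2b
2) 769.231ms=2b +769.231ms=2b
Σ=4b of 4 (156bpm 4/4) — PASS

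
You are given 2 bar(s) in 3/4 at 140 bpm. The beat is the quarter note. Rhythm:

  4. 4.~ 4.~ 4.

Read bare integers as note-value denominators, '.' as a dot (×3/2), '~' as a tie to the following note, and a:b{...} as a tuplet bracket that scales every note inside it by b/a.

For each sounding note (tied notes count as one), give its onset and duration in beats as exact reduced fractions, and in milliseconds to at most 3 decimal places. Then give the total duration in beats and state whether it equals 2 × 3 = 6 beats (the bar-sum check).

1) 0.0ms=0b +642.857ms=3/2b
2) 642.857ms=3/2b +1928.571ms=9/2b
Σ=6b of 6 (140bpm 3/4) — PASS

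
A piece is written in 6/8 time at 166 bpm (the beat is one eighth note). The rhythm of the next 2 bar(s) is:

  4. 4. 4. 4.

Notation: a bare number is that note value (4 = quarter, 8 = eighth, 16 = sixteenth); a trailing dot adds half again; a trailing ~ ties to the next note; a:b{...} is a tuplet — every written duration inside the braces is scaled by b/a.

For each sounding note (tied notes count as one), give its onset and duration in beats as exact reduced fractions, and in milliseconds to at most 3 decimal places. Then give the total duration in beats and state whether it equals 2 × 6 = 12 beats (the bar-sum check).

1) 0.0ms=0b +1084.337ms=3b
2) 1084.337ms=3b +1084.337ms=3b
3) 2168.675ms=6b +1084.337ms=3b
4) 3253.012ms=9b +1084.337ms=3b
Σ=12b of 12 (166bpm 6/8) — PASS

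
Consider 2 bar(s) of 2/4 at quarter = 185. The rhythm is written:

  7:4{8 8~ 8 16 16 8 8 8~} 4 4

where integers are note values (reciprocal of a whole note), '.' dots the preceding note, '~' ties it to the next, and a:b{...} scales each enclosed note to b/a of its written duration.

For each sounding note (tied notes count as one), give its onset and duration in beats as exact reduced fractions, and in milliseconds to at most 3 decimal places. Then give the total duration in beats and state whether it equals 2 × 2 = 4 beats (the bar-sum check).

1) 0.0ms=0b +92.664ms=2/7b
2) 92.664ms=2/7b +185.328ms=4/7b
3) 277.992ms=6/7b +46.332ms=1/7b
4) 324.324ms=1b +46.332ms=1/7b
5) 370.656ms=8/7b +92.664ms=2/7b
6) 463.32ms=10/7b +92.664ms=2/7b
7) 555.985ms=12/7b +416.988ms=9/7b
8) 972.973ms=3b +324.324ms=1b
Σ=4b of 4 (185bpm 2/4) — PASS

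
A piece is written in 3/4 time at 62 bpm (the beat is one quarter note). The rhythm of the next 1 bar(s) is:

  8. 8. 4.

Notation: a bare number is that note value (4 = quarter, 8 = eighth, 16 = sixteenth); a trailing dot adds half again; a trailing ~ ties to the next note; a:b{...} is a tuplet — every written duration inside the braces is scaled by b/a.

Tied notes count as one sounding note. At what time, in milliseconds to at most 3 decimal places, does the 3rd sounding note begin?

1. 0.0ms @ 0 + 725.806ms (3/4)
2. 725.806ms @ 3/4 + 725.806ms (3/4)
3. 1451.613ms @ 3/2 + 1451.613ms (3/2)

note 3 onset = 3/2b = 1451.613ms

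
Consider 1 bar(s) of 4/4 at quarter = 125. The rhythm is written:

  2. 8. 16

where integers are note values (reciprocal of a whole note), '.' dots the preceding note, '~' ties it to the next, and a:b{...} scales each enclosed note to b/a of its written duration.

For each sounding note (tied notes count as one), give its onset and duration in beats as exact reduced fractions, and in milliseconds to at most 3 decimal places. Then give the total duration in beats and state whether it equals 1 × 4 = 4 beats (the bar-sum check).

1) 0.0ms=0b +1440.0ms=3b
2) 1440.0ms=3b +360.0ms=3/4b
3) 1800.0ms=15/4b +120.0ms=1/4b
Σ=4b of 4 (125bpm 4/4) — PASS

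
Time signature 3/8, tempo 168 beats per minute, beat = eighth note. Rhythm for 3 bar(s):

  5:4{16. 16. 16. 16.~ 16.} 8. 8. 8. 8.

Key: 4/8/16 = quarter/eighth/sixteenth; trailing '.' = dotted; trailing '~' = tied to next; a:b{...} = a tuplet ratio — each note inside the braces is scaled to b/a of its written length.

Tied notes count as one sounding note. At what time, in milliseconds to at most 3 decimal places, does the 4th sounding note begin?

note 4 onset = 9/5b = 642.857ms

1. 0.0ms @ 0 + 214.286ms (3/5)
2. 214.286ms @ 3/5 + 214.286ms (3/5)
3. 428.571ms @ 6/5 + 214.286ms (3/5)
4. 642.857ms @ 9/5 + 428.571ms (6/5)
5. 1071.429ms @ 3 + 535.714ms (3/2)
6. 1607.143ms @ 9/2 + 535.714ms (3/2)
7. 2142.857ms @ 6 + 535.714ms (3/2)
8. 2678.571ms @ 15/2 + 535.714ms (3/2)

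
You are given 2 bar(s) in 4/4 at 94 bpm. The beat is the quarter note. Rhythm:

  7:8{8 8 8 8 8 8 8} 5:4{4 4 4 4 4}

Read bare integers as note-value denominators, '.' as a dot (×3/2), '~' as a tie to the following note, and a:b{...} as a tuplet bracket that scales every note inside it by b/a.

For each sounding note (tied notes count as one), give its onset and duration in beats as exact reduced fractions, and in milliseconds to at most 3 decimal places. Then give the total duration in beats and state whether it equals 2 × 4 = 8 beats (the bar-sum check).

1) 0.0ms=0b +364.742ms=4/7b
2) 364.742ms=4/7b +364.742ms=4/7b
3) 729.483ms=8/7b +364.742ms=4/7b
4) 1094.225ms=12/7b +364.742ms=4/7b
5) 1458.967ms=16/7b +364.742ms=4/7b
6) 1823.708ms=20/7b +364.742ms=4/7b
7) 2188.45ms=24/7b +364.742ms=4/7b
8) 2553.191ms=4b +510.638ms=4/5b
9) 3063.83ms=24/5b +510.638ms=4/5b
10) 3574.468ms=28/5b +510.638ms=4/5b
11) 4085.106ms=32/5b +510.638ms=4/5b
12) 4595.745ms=36/5b +510.638ms=4/5b
Σ=8b of 8 (94bpm 4/4) — PASS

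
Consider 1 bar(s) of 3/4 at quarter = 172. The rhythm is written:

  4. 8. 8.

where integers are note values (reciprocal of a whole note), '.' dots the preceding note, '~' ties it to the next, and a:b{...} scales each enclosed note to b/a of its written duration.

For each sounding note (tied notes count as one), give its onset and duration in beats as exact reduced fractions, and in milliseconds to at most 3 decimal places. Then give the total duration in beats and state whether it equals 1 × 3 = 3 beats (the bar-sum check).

1) 0.0ms=0b +523.256ms=3/2b
2) 523.256ms=3/2b +261.628ms=3/4b
3) 784.884ms=9/4b +261.628ms=3/4b
Σ=3b of 3 (172bpm 3/4) — PASS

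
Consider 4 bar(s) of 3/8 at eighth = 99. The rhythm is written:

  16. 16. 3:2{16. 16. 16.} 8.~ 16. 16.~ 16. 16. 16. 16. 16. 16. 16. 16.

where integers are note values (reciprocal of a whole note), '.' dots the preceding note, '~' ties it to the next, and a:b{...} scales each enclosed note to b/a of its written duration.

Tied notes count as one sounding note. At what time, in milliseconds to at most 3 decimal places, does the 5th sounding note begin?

note 5 onset = 5/2b = 1515.152ms

1. 0.0ms @ 0 + 454.545ms (3/4)
2. 454.545ms @ 3/4 + 454.545ms (3/4)
3. 909.091ms @ 3/2 + 303.03ms (1/2)
4. 1212.121ms @ 2 + 303.03ms (1/2)
5. 1515.152ms @ 5/2 + 303.03ms (1/2)
6. 1818.182ms @ 3 + 1363.636ms (9/4)
7. 3181.818ms @ 21/4 + 909.091ms (3/2)
8. 4090.909ms @ 27/4 + 454.545ms (3/4)
9. 4545.455ms @ 15/2 + 454.545ms (3/4)
10. 5000.0ms @ 33/4 + 454.545ms (3/4)
11. 5454.545ms @ 9 + 454.545ms (3/4)
12. 5909.091ms @ 39/4 + 454.545ms (3/4)
13. 6363.636ms @ 21/2 + 454.545ms (3/4)
14. 6818.182ms @ 45/4 + 454.545ms (3/4)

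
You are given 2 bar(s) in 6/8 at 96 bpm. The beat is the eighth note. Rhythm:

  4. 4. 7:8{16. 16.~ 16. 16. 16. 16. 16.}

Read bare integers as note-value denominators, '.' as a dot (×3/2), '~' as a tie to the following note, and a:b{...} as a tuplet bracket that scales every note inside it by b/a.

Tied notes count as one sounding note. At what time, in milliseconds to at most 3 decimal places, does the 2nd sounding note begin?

1. 0.0ms @ 0 + 1875.0ms (3)
2. 1875.0ms @ 3 + 1875.0ms (3)
3. 3750.0ms @ 6 + 535.714ms (6/7)
4. 4285.714ms @ 48/7 + 1071.429ms (12/7)
5. 5357.143ms @ 60/7 + 535.714ms (6/7)
6. 5892.857ms @ 66/7 + 535.714ms (6/7)
7. 6428.571ms @ 72/7 + 535.714ms (6/7)
8. 6964.286ms @ 78/7 + 535.714ms (6/7)

note 2 onset = 3b = 1875.0ms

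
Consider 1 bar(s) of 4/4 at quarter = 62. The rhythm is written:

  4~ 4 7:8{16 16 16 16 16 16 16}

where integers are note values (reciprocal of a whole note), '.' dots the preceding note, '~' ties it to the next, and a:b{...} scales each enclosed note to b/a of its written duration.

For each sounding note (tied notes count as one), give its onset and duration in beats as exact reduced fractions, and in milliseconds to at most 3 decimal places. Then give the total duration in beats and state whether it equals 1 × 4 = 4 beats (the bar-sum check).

1) 0.0ms=0b +1935.484ms=2b
2) 1935.484ms=2b +276.498ms=2/7b
3) 2211.982ms=16/7b +276.498ms=2/7b
4) 2488.479ms=18/7b +276.498ms=2/7b
5) 2764.977ms=20/7b +276.498ms=2/7b
6) 3041.475ms=22/7b +276.498ms=2/7b
7) 3317.972ms=24/7b +276.498ms=2/7b
8) 3594.47ms=26/7b +276.498ms=2/7b
Σ=4b of 4 (62bpm 4/4) — PASS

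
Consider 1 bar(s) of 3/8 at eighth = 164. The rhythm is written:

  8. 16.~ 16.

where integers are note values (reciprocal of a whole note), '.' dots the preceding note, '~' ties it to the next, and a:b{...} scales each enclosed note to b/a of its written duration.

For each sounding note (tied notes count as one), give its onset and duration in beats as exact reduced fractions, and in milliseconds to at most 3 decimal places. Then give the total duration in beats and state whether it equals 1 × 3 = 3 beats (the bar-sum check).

1) 0.0ms=0b +548.78ms=3/2b
2) 548.78ms=3/2b +548.78ms=3/2b
Σ=3b of 3 (164bpm 3/8) — PASS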